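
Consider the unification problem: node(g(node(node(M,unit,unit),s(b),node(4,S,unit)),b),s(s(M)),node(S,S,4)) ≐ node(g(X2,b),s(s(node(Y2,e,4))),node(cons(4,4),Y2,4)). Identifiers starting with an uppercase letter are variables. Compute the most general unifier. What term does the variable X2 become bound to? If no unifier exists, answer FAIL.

node(node(node(cons(4,4),e,4),unit,unit),s(b),node(4,cons(4,4),unit))

Decompose node/3: g(node(node(M,unit,unit),s(b),node(4,S,unit)),b) ≐ g(X2,b),  s(s(M)) ≐ s(s(node(Y2,e,4))),  node(S,S,4) ≐ node(cons(4,4),Y2,4).
Decompose g/2: node(node(M,unit,unit),s(b),node(4,S,unit)) ≐ X2,  b ≐ b.
Bind X2 := node(node(M,unit,unit),s(b),node(4,S,unit)); no other remaining equation mentions X2.
Delete trivial equation b ≐ b.
Decompose s/1: s(M) ≐ s(node(Y2,e,4)).
Decompose s/1: M ≐ node(Y2,e,4).
Bind M := node(Y2,e,4); no other remaining equation mentions M. Substituting into the earlier binding gives X2 := node(node(node(Y2,e,4),unit,unit),s(b),node(4,S,unit)).
Decompose node/3: S ≐ cons(4,4),  S ≐ Y2,  4 ≐ 4.
Bind S := cons(4,4); substituting into the one remaining equation that mentions S gives: cons(4,4) ≐ Y2. Substituting into the earlier binding gives X2 := node(node(node(Y2,e,4),unit,unit),s(b),node(4,cons(4,4),unit)).
Bind Y2 := cons(4,4); no other remaining equation mentions Y2. Substituting into the earlier bindings gives X2 := node(node(node(cons(4,4),e,4),unit,unit),s(b),node(4,cons(4,4),unit)), M := node(cons(4,4),e,4).
Delete trivial equation 4 ≐ 4.
MGU = { X2 ↦ node(node(node(cons(4,4),e,4),unit,unit),s(b),node(4,cons(4,4),unit)), M ↦ node(cons(4,4),e,4), S ↦ cons(4,4), Y2 ↦ cons(4,4) }, so X2 ↦ node(node(node(cons(4,4),e,4),unit,unit),s(b),node(4,cons(4,4),unit)).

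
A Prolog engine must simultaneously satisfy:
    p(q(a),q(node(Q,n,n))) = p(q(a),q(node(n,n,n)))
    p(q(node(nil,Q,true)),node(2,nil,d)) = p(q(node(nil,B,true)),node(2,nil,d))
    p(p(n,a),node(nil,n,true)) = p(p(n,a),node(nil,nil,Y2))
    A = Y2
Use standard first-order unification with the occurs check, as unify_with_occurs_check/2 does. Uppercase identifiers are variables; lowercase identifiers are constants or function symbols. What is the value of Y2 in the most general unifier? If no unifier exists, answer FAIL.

Decompose p/2: q(a) = q(a),  q(node(Q,n,n)) = q(node(n,n,n)).
Delete trivial equation q(a) = q(a).
Decompose q/1: node(Q,n,n) = node(n,n,n).
Decompose node/3: Q = n,  n = n,  n = n.
Bind Q := n; substituting into the one remaining equation that mentions Q gives: p(q(node(nil,n,true)),node(2,nil,d)) = p(q(node(nil,B,true)),node(2,nil,d)).
Delete trivial equation n = n.
Delete trivial equation n = n.
Decompose p/2: q(node(nil,n,true)) = q(node(nil,B,true)),  node(2,nil,d) = node(2,nil,d).
Decompose q/1: node(nil,n,true) = node(nil,B,true).
Decompose node/3: nil = nil,  n = B,  true = true.
Delete trivial equation nil = nil.
Bind B := n; no other remaining equation mentions B.
Delete trivial equation true = true.
Delete trivial equation node(2,nil,d) = node(2,nil,d).
Decompose p/2: p(n,a) = p(n,a),  node(nil,n,true) = node(nil,nil,Y2).
Delete trivial equation p(n,a) = p(n,a).
Decompose node/3: nil = nil,  n = nil,  true = Y2.
Delete trivial equation nil = nil.
Clash: constants n and nil differ; no unifier exists.

FAIL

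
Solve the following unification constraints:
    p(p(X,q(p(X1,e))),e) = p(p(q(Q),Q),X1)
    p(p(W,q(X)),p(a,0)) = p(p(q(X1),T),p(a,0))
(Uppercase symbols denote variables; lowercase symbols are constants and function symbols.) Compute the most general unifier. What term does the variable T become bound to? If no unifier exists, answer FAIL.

Decompose p/2: p(X,q(p(X1,e))) = p(q(Q),Q),  e = X1.
Decompose p/2: X = q(Q),  q(p(X1,e)) = Q.
Bind X := q(Q); substituting into the one remaining equation that mentions X gives: p(p(W,q(q(Q))),p(a,0)) = p(p(q(X1),T),p(a,0)).
Bind Q := q(p(X1,e)); substituting into the one remaining equation that mentions Q gives: p(p(W,q(q(q(p(X1,e))))),p(a,0)) = p(p(q(X1),T),p(a,0)). Substituting into the earlier binding gives X := q(q(p(X1,e))).
Bind X1 := e; substituting into the remaining equation gives: p(p(W,q(q(q(p(e,e))))),p(a,0)) = p(p(q(e),T),p(a,0)). Substituting into the earlier bindings gives X := q(q(p(e,e))), Q := q(p(e,e)).
Decompose p/2: p(W,q(q(q(p(e,e))))) = p(q(e),T),  p(a,0) = p(a,0).
Decompose p/2: W = q(e),  q(q(q(p(e,e)))) = T.
Bind W := q(e); no other remaining equation mentions W.
Bind T := q(q(q(p(e,e)))); no other remaining equation mentions T.
Delete trivial equation p(a,0) = p(a,0).
MGU = { X ↦ q(q(p(e,e))), Q ↦ q(p(e,e)), X1 ↦ e, W ↦ q(e), T ↦ q(q(q(p(e,e)))) }, so T ↦ q(q(q(p(e,e)))).

q(q(q(p(e,e))))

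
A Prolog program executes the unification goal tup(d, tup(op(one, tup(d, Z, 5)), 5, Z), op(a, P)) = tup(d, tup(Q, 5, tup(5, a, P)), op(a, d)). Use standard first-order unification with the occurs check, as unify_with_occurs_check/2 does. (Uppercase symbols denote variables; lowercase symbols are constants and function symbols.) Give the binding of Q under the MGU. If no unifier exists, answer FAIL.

Decompose tup/3: d = d,  tup(op(one, tup(d, Z, 5)), 5, Z) = tup(Q, 5, tup(5, a, P)),  op(a, P) = op(a, d).
Delete trivial equation d = d.
Decompose tup/3: op(one, tup(d, Z, 5)) = Q,  5 = 5,  Z = tup(5, a, P).
Bind Q := op(one, tup(d, Z, 5)); no other remaining equation mentions Q.
Delete trivial equation 5 = 5.
Bind Z := tup(5, a, P); no other remaining equation mentions Z. Substituting into the earlier binding gives Q := op(one, tup(d, tup(5, a, P), 5)).
Decompose op/2: a = a,  P = d.
Delete trivial equation a = a.
Bind P := d. Substituting into the earlier bindings gives Q := op(one, tup(d, tup(5, a, d), 5)), Z := tup(5, a, d).
MGU = { Q -> op(one, tup(d, tup(5, a, d), 5)), Z -> tup(5, a, d), P -> d }, so Q -> op(one, tup(d, tup(5, a, d), 5)).

op(one, tup(d, tup(5, a, d), 5))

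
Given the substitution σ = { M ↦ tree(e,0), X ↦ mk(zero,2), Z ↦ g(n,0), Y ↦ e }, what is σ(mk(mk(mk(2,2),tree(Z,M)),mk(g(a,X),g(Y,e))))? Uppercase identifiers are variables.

mk(mk(mk(2,2),tree(g(n,0),tree(e,0))),mk(g(a,mk(zero,2)),g(e,e)))

Replace each occurrence of M with tree(e,0).
Replace each occurrence of X with mk(zero,2).
Replace each occurrence of Z with g(n,0).
Replace each occurrence of Y with e.
Result: mk(mk(mk(2,2),tree(g(n,0),tree(e,0))),mk(g(a,mk(zero,2)),g(e,e))).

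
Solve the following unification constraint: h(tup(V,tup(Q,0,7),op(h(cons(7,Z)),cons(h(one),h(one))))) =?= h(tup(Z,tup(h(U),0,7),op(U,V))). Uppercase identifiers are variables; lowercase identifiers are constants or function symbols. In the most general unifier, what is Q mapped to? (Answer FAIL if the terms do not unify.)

h(h(cons(7,cons(h(one),h(one)))))

Decompose h/1: tup(V,tup(Q,0,7),op(h(cons(7,Z)),cons(h(one),h(one)))) =?= tup(Z,tup(h(U),0,7),op(U,V)).
Decompose tup/3: V =?= Z,  tup(Q,0,7) =?= tup(h(U),0,7),  op(h(cons(7,Z)),cons(h(one),h(one))) =?= op(U,V).
Bind V := Z; substituting into the one remaining equation that mentions V gives: op(h(cons(7,Z)),cons(h(one),h(one))) =?= op(U,Z).
Decompose tup/3: Q =?= h(U),  0 =?= 0,  7 =?= 7.
Bind Q := h(U); no other remaining equation mentions Q.
Delete trivial equation 0 =?= 0.
Delete trivial equation 7 =?= 7.
Decompose op/2: h(cons(7,Z)) =?= U,  cons(h(one),h(one)) =?= Z.
Bind U := h(cons(7,Z)); no other remaining equation mentions U. Substituting into the earlier binding gives Q := h(h(cons(7,Z))).
Bind Z := cons(h(one),h(one)). Substituting into the earlier bindings gives V := cons(h(one),h(one)), Q := h(h(cons(7,cons(h(one),h(one))))), U := h(cons(7,cons(h(one),h(one)))).
MGU = { V ↦ cons(h(one),h(one)), Q ↦ h(h(cons(7,cons(h(one),h(one))))), U ↦ h(cons(7,cons(h(one),h(one)))), Z ↦ cons(h(one),h(one)) }, so Q ↦ h(h(cons(7,cons(h(one),h(one))))).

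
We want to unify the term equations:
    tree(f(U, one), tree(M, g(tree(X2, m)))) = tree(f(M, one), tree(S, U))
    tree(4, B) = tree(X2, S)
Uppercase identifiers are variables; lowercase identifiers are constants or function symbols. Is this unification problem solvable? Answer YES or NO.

YES

Decompose tree/2: f(U, one) = f(M, one),  tree(M, g(tree(X2, m))) = tree(S, U).
Decompose f/2: U = M,  one = one.
Bind U := M; substituting into the one remaining equation that mentions U gives: tree(M, g(tree(X2, m))) = tree(S, M).
Delete trivial equation one = one.
Decompose tree/2: M = S,  g(tree(X2, m)) = M.
Bind M := S; substituting into the one remaining equation that mentions M gives: g(tree(X2, m)) = S. Substituting into the earlier binding gives U := S.
Bind S := g(tree(X2, m)); substituting into the remaining equation gives: tree(4, B) = tree(X2, g(tree(X2, m))). Substituting into the earlier bindings gives U := g(tree(X2, m)), M := g(tree(X2, m)).
Decompose tree/2: 4 = X2,  B = g(tree(X2, m)).
Bind X2 := 4; substituting into the remaining equation gives: B = g(tree(4, m)). Substituting into the earlier bindings gives U := g(tree(4, m)), M := g(tree(4, m)), S := g(tree(4, m)).
Bind B := g(tree(4, m)).
No equations remain and no clash or occurs-check failure arose, so a unifier exists.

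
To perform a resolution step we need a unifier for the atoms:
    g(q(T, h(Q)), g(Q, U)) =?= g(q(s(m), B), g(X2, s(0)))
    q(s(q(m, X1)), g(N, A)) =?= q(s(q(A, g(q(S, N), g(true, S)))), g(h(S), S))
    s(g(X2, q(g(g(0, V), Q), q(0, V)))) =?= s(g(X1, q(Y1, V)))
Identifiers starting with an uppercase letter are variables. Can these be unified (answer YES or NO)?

NO

Decompose g/2: q(T, h(Q)) =?= q(s(m), B),  g(Q, U) =?= g(X2, s(0)).
Decompose q/2: T =?= s(m),  h(Q) =?= B.
Bind T := s(m); no other remaining equation mentions T.
Bind B := h(Q); no other remaining equation mentions B.
Decompose g/2: Q =?= X2,  U =?= s(0).
Bind Q := X2; substituting into the one remaining equation that mentions Q gives: s(g(X2, q(g(g(0, V), X2), q(0, V)))) =?= s(g(X1, q(Y1, V))). Substituting into the earlier binding gives B := h(X2).
Bind U := s(0); no other remaining equation mentions U.
Decompose q/2: s(q(m, X1)) =?= s(q(A, g(q(S, N), g(true, S)))),  g(N, A) =?= g(h(S), S).
Decompose s/1: q(m, X1) =?= q(A, g(q(S, N), g(true, S))).
Decompose q/2: m =?= A,  X1 =?= g(q(S, N), g(true, S)).
Bind A := m; substituting into the one remaining equation that mentions A gives: g(N, m) =?= g(h(S), S).
Bind X1 := g(q(S, N), g(true, S)); substituting into the one remaining equation that mentions X1 gives: s(g(X2, q(g(g(0, V), X2), q(0, V)))) =?= s(g(g(q(S, N), g(true, S)), q(Y1, V))).
Decompose g/2: N =?= h(S),  m =?= S.
Bind N := h(S); substituting into the one remaining equation that mentions N gives: s(g(X2, q(g(g(0, V), X2), q(0, V)))) =?= s(g(g(q(S, h(S)), g(true, S)), q(Y1, V))). Substituting into the earlier binding gives X1 := g(q(S, h(S)), g(true, S)).
Bind S := m; substituting into the remaining equation gives: s(g(X2, q(g(g(0, V), X2), q(0, V)))) =?= s(g(g(q(m, h(m)), g(true, m)), q(Y1, V))). Substituting into the earlier bindings gives X1 := g(q(m, h(m)), g(true, m)), N := h(m).
Decompose s/1: g(X2, q(g(g(0, V), X2), q(0, V))) =?= g(g(q(m, h(m)), g(true, m)), q(Y1, V)).
Decompose g/2: X2 =?= g(q(m, h(m)), g(true, m)),  q(g(g(0, V), X2), q(0, V)) =?= q(Y1, V).
Bind X2 := g(q(m, h(m)), g(true, m)); substituting into the remaining equation gives: q(g(g(0, V), g(q(m, h(m)), g(true, m))), q(0, V)) =?= q(Y1, V). Substituting into the earlier bindings gives B := h(g(q(m, h(m)), g(true, m))), Q := g(q(m, h(m)), g(true, m)).
Decompose q/2: g(g(0, V), g(q(m, h(m)), g(true, m))) =?= Y1,  q(0, V) =?= V.
Bind Y1 := g(g(0, V), g(q(m, h(m)), g(true, m))); no other remaining equation mentions Y1.
Occurs check fails: V occurs in q(0, V); the equation V =?= q(0, V) has no finite solution.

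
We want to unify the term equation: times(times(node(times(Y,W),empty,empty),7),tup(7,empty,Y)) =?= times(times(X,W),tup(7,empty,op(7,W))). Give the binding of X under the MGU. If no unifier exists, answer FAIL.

Decompose times/2: times(node(times(Y,W),empty,empty),7) =?= times(X,W),  tup(7,empty,Y) =?= tup(7,empty,op(7,W)).
Decompose times/2: node(times(Y,W),empty,empty) =?= X,  7 =?= W.
Bind X := node(times(Y,W),empty,empty); no other remaining equation mentions X.
Bind W := 7; substituting into the remaining equation gives: tup(7,empty,Y) =?= tup(7,empty,op(7,7)). Substituting into the earlier binding gives X := node(times(Y,7),empty,empty).
Decompose tup/3: 7 =?= 7,  empty =?= empty,  Y =?= op(7,7).
Delete trivial equation 7 =?= 7.
Delete trivial equation empty =?= empty.
Bind Y := op(7,7). Substituting into the earlier binding gives X := node(times(op(7,7),7),empty,empty).
MGU = { X := node(times(op(7,7),7),empty,empty), W := 7, Y := op(7,7) }, so X := node(times(op(7,7),7),empty,empty).

node(times(op(7,7),7),empty,empty)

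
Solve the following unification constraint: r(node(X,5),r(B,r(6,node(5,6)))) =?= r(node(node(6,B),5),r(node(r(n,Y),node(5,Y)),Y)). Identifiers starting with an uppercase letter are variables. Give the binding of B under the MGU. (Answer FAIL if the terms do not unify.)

node(r(n,r(6,node(5,6))),node(5,r(6,node(5,6))))

Decompose r/2: node(X,5) =?= node(node(6,B),5),  r(B,r(6,node(5,6))) =?= r(node(r(n,Y),node(5,Y)),Y).
Decompose node/2: X =?= node(6,B),  5 =?= 5.
Bind X := node(6,B); no other remaining equation mentions X.
Delete trivial equation 5 =?= 5.
Decompose r/2: B =?= node(r(n,Y),node(5,Y)),  r(6,node(5,6)) =?= Y.
Bind B := node(r(n,Y),node(5,Y)); no other remaining equation mentions B. Substituting into the earlier binding gives X := node(6,node(r(n,Y),node(5,Y))).
Bind Y := r(6,node(5,6)). Substituting into the earlier bindings gives X := node(6,node(r(n,r(6,node(5,6))),node(5,r(6,node(5,6))))), B := node(r(n,r(6,node(5,6))),node(5,r(6,node(5,6)))).
MGU = { X -> node(6,node(r(n,r(6,node(5,6))),node(5,r(6,node(5,6))))), B -> node(r(n,r(6,node(5,6))),node(5,r(6,node(5,6)))), Y -> r(6,node(5,6)) }, so B -> node(r(n,r(6,node(5,6))),node(5,r(6,node(5,6)))).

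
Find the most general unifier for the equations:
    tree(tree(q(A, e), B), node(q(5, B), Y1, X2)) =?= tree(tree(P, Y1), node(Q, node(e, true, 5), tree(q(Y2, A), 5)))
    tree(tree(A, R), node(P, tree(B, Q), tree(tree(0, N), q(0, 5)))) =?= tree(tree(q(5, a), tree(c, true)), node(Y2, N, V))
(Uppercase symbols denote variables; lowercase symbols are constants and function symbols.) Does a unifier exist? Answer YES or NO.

Decompose tree/2: tree(q(A, e), B) =?= tree(P, Y1),  node(q(5, B), Y1, X2) =?= node(Q, node(e, true, 5), tree(q(Y2, A), 5)).
Decompose tree/2: q(A, e) =?= P,  B =?= Y1.
Bind P := q(A, e); substituting into the one remaining equation that mentions P gives: tree(tree(A, R), node(q(A, e), tree(B, Q), tree(tree(0, N), q(0, 5)))) =?= tree(tree(q(5, a), tree(c, true)), node(Y2, N, V)).
Bind B := Y1; substituting into the remaining equations gives: node(q(5, Y1), Y1, X2) =?= node(Q, node(e, true, 5), tree(q(Y2, A), 5)),  tree(tree(A, R), node(q(A, e), tree(Y1, Q), tree(tree(0, N), q(0, 5)))) =?= tree(tree(q(5, a), tree(c, true)), node(Y2, N, V)).
Decompose node/3: q(5, Y1) =?= Q,  Y1 =?= node(e, true, 5),  X2 =?= tree(q(Y2, A), 5).
Bind Q := q(5, Y1); substituting into the one remaining equation that mentions Q gives: tree(tree(A, R), node(q(A, e), tree(Y1, q(5, Y1)), tree(tree(0, N), q(0, 5)))) =?= tree(tree(q(5, a), tree(c, true)), node(Y2, N, V)).
Bind Y1 := node(e, true, 5); substituting into the one remaining equation that mentions Y1 gives: tree(tree(A, R), node(q(A, e), tree(node(e, true, 5), q(5, node(e, true, 5))), tree(tree(0, N), q(0, 5)))) =?= tree(tree(q(5, a), tree(c, true)), node(Y2, N, V)). Substituting into the earlier bindings gives B := node(e, true, 5), Q := q(5, node(e, true, 5)).
Bind X2 := tree(q(Y2, A), 5); no other remaining equation mentions X2.
Decompose tree/2: tree(A, R) =?= tree(q(5, a), tree(c, true)),  node(q(A, e), tree(node(e, true, 5), q(5, node(e, true, 5))), tree(tree(0, N), q(0, 5))) =?= node(Y2, N, V).
Decompose tree/2: A =?= q(5, a),  R =?= tree(c, true).
Bind A := q(5, a); substituting into the one remaining equation that mentions A gives: node(q(q(5, a), e), tree(node(e, true, 5), q(5, node(e, true, 5))), tree(tree(0, N), q(0, 5))) =?= node(Y2, N, V). Substituting into the earlier bindings gives P := q(q(5, a), e), X2 := tree(q(Y2, q(5, a)), 5).
Bind R := tree(c, true); no other remaining equation mentions R.
Decompose node/3: q(q(5, a), e) =?= Y2,  tree(node(e, true, 5), q(5, node(e, true, 5))) =?= N,  tree(tree(0, N), q(0, 5)) =?= V.
Bind Y2 := q(q(5, a), e); no other remaining equation mentions Y2. Substituting into the earlier binding gives X2 := tree(q(q(q(5, a), e), q(5, a)), 5).
Bind N := tree(node(e, true, 5), q(5, node(e, true, 5))); substituting into the remaining equation gives: tree(tree(0, tree(node(e, true, 5), q(5, node(e, true, 5)))), q(0, 5)) =?= V.
Bind V := tree(tree(0, tree(node(e, true, 5), q(5, node(e, true, 5)))), q(0, 5)).
No equations remain and no clash or occurs-check failure arose, so a unifier exists.

YES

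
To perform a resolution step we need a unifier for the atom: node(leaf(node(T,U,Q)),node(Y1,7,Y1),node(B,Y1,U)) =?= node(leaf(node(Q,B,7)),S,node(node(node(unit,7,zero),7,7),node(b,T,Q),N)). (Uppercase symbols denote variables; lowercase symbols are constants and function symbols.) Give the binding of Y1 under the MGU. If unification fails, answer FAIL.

node(b,7,7)

Decompose node/3: leaf(node(T,U,Q)) =?= leaf(node(Q,B,7)),  node(Y1,7,Y1) =?= S,  node(B,Y1,U) =?= node(node(node(unit,7,zero),7,7),node(b,T,Q),N).
Decompose leaf/1: node(T,U,Q) =?= node(Q,B,7).
Decompose node/3: T =?= Q,  U =?= B,  Q =?= 7.
Bind T := Q; substituting into the one remaining equation that mentions T gives: node(B,Y1,U) =?= node(node(node(unit,7,zero),7,7),node(b,Q,Q),N).
Bind U := B; substituting into the one remaining equation that mentions U gives: node(B,Y1,B) =?= node(node(node(unit,7,zero),7,7),node(b,Q,Q),N).
Bind Q := 7; substituting into the one remaining equation that mentions Q gives: node(B,Y1,B) =?= node(node(node(unit,7,zero),7,7),node(b,7,7),N). Substituting into the earlier binding gives T := 7.
Bind S := node(Y1,7,Y1); no other remaining equation mentions S.
Decompose node/3: B =?= node(node(unit,7,zero),7,7),  Y1 =?= node(b,7,7),  B =?= N.
Bind B := node(node(unit,7,zero),7,7); substituting into the one remaining equation that mentions B gives: node(node(unit,7,zero),7,7) =?= N. Substituting into the earlier binding gives U := node(node(unit,7,zero),7,7).
Bind Y1 := node(b,7,7); no other remaining equation mentions Y1. Substituting into the earlier binding gives S := node(node(b,7,7),7,node(b,7,7)).
Bind N := node(node(unit,7,zero),7,7).
MGU = { T ↦ 7, U ↦ node(node(unit,7,zero),7,7), Q ↦ 7, S ↦ node(node(b,7,7),7,node(b,7,7)), B ↦ node(node(unit,7,zero),7,7), Y1 ↦ node(b,7,7), N ↦ node(node(unit,7,zero),7,7) }, so Y1 ↦ node(b,7,7).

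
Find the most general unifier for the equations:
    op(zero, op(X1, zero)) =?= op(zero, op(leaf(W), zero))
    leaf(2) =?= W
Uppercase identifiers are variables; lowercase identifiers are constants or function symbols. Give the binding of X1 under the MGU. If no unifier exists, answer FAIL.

leaf(leaf(2))

Decompose op/2: zero =?= zero,  op(X1, zero) =?= op(leaf(W), zero).
Delete trivial equation zero =?= zero.
Decompose op/2: X1 =?= leaf(W),  zero =?= zero.
Bind X1 := leaf(W); no other remaining equation mentions X1.
Delete trivial equation zero =?= zero.
Bind W := leaf(2). Substituting into the earlier binding gives X1 := leaf(leaf(2)).
MGU = { X1 -> leaf(leaf(2)), W -> leaf(2) }, so X1 -> leaf(leaf(2)).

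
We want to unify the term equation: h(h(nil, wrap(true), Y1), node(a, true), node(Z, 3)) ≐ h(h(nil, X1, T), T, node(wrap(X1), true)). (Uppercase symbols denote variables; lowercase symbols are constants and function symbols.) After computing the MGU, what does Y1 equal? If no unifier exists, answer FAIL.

FAIL

Decompose h/3: h(nil, wrap(true), Y1) ≐ h(nil, X1, T),  node(a, true) ≐ T,  node(Z, 3) ≐ node(wrap(X1), true).
Decompose h/3: nil ≐ nil,  wrap(true) ≐ X1,  Y1 ≐ T.
Delete trivial equation nil ≐ nil.
Bind X1 := wrap(true); substituting into the one remaining equation that mentions X1 gives: node(Z, 3) ≐ node(wrap(wrap(true)), true).
Bind Y1 := T; no other remaining equation mentions Y1.
Bind T := node(a, true); no other remaining equation mentions T. Substituting into the earlier binding gives Y1 := node(a, true).
Decompose node/2: Z ≐ wrap(wrap(true)),  3 ≐ true.
Bind Z := wrap(wrap(true)); no other remaining equation mentions Z.
Clash: constants 3 and true differ; no unifier exists.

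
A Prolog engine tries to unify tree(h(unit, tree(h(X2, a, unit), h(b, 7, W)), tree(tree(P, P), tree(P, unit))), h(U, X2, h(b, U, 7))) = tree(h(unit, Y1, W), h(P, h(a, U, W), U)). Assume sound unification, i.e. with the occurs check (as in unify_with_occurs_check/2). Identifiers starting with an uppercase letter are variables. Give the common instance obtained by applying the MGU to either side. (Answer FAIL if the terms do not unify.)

FAIL

Decompose tree/2: h(unit, tree(h(X2, a, unit), h(b, 7, W)), tree(tree(P, P), tree(P, unit))) = h(unit, Y1, W),  h(U, X2, h(b, U, 7)) = h(P, h(a, U, W), U).
Decompose h/3: unit = unit,  tree(h(X2, a, unit), h(b, 7, W)) = Y1,  tree(tree(P, P), tree(P, unit)) = W.
Delete trivial equation unit = unit.
Bind Y1 := tree(h(X2, a, unit), h(b, 7, W)); no other remaining equation mentions Y1.
Bind W := tree(tree(P, P), tree(P, unit)); substituting into the remaining equation gives: h(U, X2, h(b, U, 7)) = h(P, h(a, U, tree(tree(P, P), tree(P, unit))), U). Substituting into the earlier binding gives Y1 := tree(h(X2, a, unit), h(b, 7, tree(tree(P, P), tree(P, unit)))).
Decompose h/3: U = P,  X2 = h(a, U, tree(tree(P, P), tree(P, unit))),  h(b, U, 7) = U.
Bind U := P; substituting into the remaining equations gives: X2 = h(a, P, tree(tree(P, P), tree(P, unit))),  h(b, P, 7) = P.
Bind X2 := h(a, P, tree(tree(P, P), tree(P, unit))); no other remaining equation mentions X2. Substituting into the earlier binding gives Y1 := tree(h(h(a, P, tree(tree(P, P), tree(P, unit))), a, unit), h(b, 7, tree(tree(P, P), tree(P, unit)))).
Occurs check fails: P occurs in h(b, P, 7); the equation P = h(b, P, 7) has no finite solution.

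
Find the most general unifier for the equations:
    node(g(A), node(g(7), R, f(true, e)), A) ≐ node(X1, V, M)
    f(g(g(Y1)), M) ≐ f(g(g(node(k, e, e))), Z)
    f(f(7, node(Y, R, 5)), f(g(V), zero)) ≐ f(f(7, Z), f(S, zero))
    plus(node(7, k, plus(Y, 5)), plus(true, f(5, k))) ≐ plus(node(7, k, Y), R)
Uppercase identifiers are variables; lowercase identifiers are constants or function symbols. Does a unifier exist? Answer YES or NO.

NO

Decompose node/3: g(A) ≐ X1,  node(g(7), R, f(true, e)) ≐ V,  A ≐ M.
Bind X1 := g(A); no other remaining equation mentions X1.
Bind V := node(g(7), R, f(true, e)); substituting into the one remaining equation that mentions V gives: f(f(7, node(Y, R, 5)), f(g(node(g(7), R, f(true, e))), zero)) ≐ f(f(7, Z), f(S, zero)).
Bind A := M; no other remaining equation mentions A. Substituting into the earlier binding gives X1 := g(M).
Decompose f/2: g(g(Y1)) ≐ g(g(node(k, e, e))),  M ≐ Z.
Decompose g/1: g(Y1) ≐ g(node(k, e, e)).
Decompose g/1: Y1 ≐ node(k, e, e).
Bind Y1 := node(k, e, e); no other remaining equation mentions Y1.
Bind M := Z; no other remaining equation mentions M. Substituting into the earlier bindings gives X1 := g(Z), A := Z.
Decompose f/2: f(7, node(Y, R, 5)) ≐ f(7, Z),  f(g(node(g(7), R, f(true, e))), zero) ≐ f(S, zero).
Decompose f/2: 7 ≐ 7,  node(Y, R, 5) ≐ Z.
Delete trivial equation 7 ≐ 7.
Bind Z := node(Y, R, 5); no other remaining equation mentions Z. Substituting into the earlier bindings gives X1 := g(node(Y, R, 5)), A := node(Y, R, 5), M := node(Y, R, 5).
Decompose f/2: g(node(g(7), R, f(true, e))) ≐ S,  zero ≐ zero.
Bind S := g(node(g(7), R, f(true, e))); no other remaining equation mentions S.
Delete trivial equation zero ≐ zero.
Decompose plus/2: node(7, k, plus(Y, 5)) ≐ node(7, k, Y),  plus(true, f(5, k)) ≐ R.
Decompose node/3: 7 ≐ 7,  k ≐ k,  plus(Y, 5) ≐ Y.
Delete trivial equation 7 ≐ 7.
Delete trivial equation k ≐ k.
Occurs check fails: Y occurs in plus(Y, 5); the equation Y ≐ plus(Y, 5) has no finite solution.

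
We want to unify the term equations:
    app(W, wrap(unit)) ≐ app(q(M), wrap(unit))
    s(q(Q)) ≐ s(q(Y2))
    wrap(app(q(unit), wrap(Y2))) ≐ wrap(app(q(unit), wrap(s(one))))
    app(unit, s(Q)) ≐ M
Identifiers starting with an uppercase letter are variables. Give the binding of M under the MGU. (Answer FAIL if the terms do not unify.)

app(unit, s(s(one)))

Decompose app/2: W ≐ q(M),  wrap(unit) ≐ wrap(unit).
Bind W := q(M); no other remaining equation mentions W.
Delete trivial equation wrap(unit) ≐ wrap(unit).
Decompose s/1: q(Q) ≐ q(Y2).
Decompose q/1: Q ≐ Y2.
Bind Q := Y2; substituting into the one remaining equation that mentions Q gives: app(unit, s(Y2)) ≐ M.
Decompose wrap/1: app(q(unit), wrap(Y2)) ≐ app(q(unit), wrap(s(one))).
Decompose app/2: q(unit) ≐ q(unit),  wrap(Y2) ≐ wrap(s(one)).
Delete trivial equation q(unit) ≐ q(unit).
Decompose wrap/1: Y2 ≐ s(one).
Bind Y2 := s(one); substituting into the remaining equation gives: app(unit, s(s(one))) ≐ M. Substituting into the earlier binding gives Q := s(one).
Bind M := app(unit, s(s(one))). Substituting into the earlier binding gives W := q(app(unit, s(s(one)))).
MGU = { W -> q(app(unit, s(s(one)))), Q -> s(one), Y2 -> s(one), M -> app(unit, s(s(one))) }, so M -> app(unit, s(s(one))).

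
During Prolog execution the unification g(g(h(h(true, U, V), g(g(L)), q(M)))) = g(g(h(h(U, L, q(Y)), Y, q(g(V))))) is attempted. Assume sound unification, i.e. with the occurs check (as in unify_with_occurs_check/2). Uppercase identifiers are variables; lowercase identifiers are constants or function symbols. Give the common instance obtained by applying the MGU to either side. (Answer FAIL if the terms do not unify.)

g(g(h(h(true, true, q(g(g(true)))), g(g(true)), q(g(q(g(g(true))))))))

Decompose g/1: g(h(h(true, U, V), g(g(L)), q(M))) = g(h(h(U, L, q(Y)), Y, q(g(V)))).
Decompose g/1: h(h(true, U, V), g(g(L)), q(M)) = h(h(U, L, q(Y)), Y, q(g(V))).
Decompose h/3: h(true, U, V) = h(U, L, q(Y)),  g(g(L)) = Y,  q(M) = q(g(V)).
Decompose h/3: true = U,  U = L,  V = q(Y).
Bind U := true; substituting into the one remaining equation that mentions U gives: true = L.
Bind L := true; substituting into the one remaining equation that mentions L gives: g(g(true)) = Y.
Bind V := q(Y); substituting into the one remaining equation that mentions V gives: q(M) = q(g(q(Y))).
Bind Y := g(g(true)); substituting into the remaining equation gives: q(M) = q(g(q(g(g(true))))). Substituting into the earlier binding gives V := q(g(g(true))).
Decompose q/1: M = g(q(g(g(true)))).
Bind M := g(q(g(g(true)))).
Applying the MGU to either side gives g(g(h(h(true, true, q(g(g(true)))), g(g(true)), q(g(q(g(g(true)))))))).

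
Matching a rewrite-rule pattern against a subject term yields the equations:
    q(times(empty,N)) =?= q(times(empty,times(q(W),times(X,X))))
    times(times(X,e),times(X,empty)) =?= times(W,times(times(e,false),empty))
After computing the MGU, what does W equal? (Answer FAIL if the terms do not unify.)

times(times(e,false),e)

Decompose q/1: times(empty,N) =?= times(empty,times(q(W),times(X,X))).
Decompose times/2: empty =?= empty,  N =?= times(q(W),times(X,X)).
Delete trivial equation empty =?= empty.
Bind N := times(q(W),times(X,X)); no other remaining equation mentions N.
Decompose times/2: times(X,e) =?= W,  times(X,empty) =?= times(times(e,false),empty).
Bind W := times(X,e); no other remaining equation mentions W. Substituting into the earlier binding gives N := times(q(times(X,e)),times(X,X)).
Decompose times/2: X =?= times(e,false),  empty =?= empty.
Bind X := times(e,false); no other remaining equation mentions X. Substituting into the earlier bindings gives N := times(q(times(times(e,false),e)),times(times(e,false),times(e,false))), W := times(times(e,false),e).
Delete trivial equation empty =?= empty.
MGU = { N -> times(q(times(times(e,false),e)),times(times(e,false),times(e,false))), W -> times(times(e,false),e), X -> times(e,false) }, so W -> times(times(e,false),e).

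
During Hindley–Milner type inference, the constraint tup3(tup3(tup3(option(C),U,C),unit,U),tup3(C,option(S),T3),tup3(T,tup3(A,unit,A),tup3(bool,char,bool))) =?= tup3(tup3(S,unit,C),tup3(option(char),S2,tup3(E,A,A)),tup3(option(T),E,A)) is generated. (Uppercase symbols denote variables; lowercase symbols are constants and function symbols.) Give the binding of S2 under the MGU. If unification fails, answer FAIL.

Decompose tup3/3: tup3(tup3(option(C),U,C),unit,U) =?= tup3(S,unit,C),  tup3(C,option(S),T3) =?= tup3(option(char),S2,tup3(E,A,A)),  tup3(T,tup3(A,unit,A),tup3(bool,char,bool)) =?= tup3(option(T),E,A).
Decompose tup3/3: tup3(option(C),U,C) =?= S,  unit =?= unit,  U =?= C.
Bind S := tup3(option(C),U,C); substituting into the one remaining equation that mentions S gives: tup3(C,option(tup3(option(C),U,C)),T3) =?= tup3(option(char),S2,tup3(E,A,A)).
Delete trivial equation unit =?= unit.
Bind U := C; substituting into the one remaining equation that mentions U gives: tup3(C,option(tup3(option(C),C,C)),T3) =?= tup3(option(char),S2,tup3(E,A,A)). Substituting into the earlier binding gives S := tup3(option(C),C,C).
Decompose tup3/3: C =?= option(char),  option(tup3(option(C),C,C)) =?= S2,  T3 =?= tup3(E,A,A).
Bind C := option(char); substituting into the one remaining equation that mentions C gives: option(tup3(option(option(char)),option(char),option(char))) =?= S2. Substituting into the earlier bindings gives S := tup3(option(option(char)),option(char),option(char)), U := option(char).
Bind S2 := option(tup3(option(option(char)),option(char),option(char))); no other remaining equation mentions S2.
Bind T3 := tup3(E,A,A); no other remaining equation mentions T3.
Decompose tup3/3: T =?= option(T),  tup3(A,unit,A) =?= E,  tup3(bool,char,bool) =?= A.
Occurs check fails: T occurs in option(T); the equation T =?= option(T) has no finite solution.

FAIL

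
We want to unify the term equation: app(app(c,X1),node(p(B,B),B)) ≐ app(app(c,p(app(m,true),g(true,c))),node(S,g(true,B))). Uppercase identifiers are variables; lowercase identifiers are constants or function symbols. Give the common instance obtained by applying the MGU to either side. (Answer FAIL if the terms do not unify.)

FAIL

Decompose app/2: app(c,X1) ≐ app(c,p(app(m,true),g(true,c))),  node(p(B,B),B) ≐ node(S,g(true,B)).
Decompose app/2: c ≐ c,  X1 ≐ p(app(m,true),g(true,c)).
Delete trivial equation c ≐ c.
Bind X1 := p(app(m,true),g(true,c)); no other remaining equation mentions X1.
Decompose node/2: p(B,B) ≐ S,  B ≐ g(true,B).
Bind S := p(B,B); no other remaining equation mentions S.
Occurs check fails: B occurs in g(true,B); the equation B ≐ g(true,B) has no finite solution.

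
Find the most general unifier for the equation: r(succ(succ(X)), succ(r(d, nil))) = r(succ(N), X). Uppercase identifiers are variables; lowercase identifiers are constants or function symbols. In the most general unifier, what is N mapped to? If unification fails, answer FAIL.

Decompose r/2: succ(succ(X)) = succ(N),  succ(r(d, nil)) = X.
Decompose succ/1: succ(X) = N.
Bind N := succ(X); no other remaining equation mentions N.
Bind X := succ(r(d, nil)). Substituting into the earlier binding gives N := succ(succ(r(d, nil))).
MGU = { N := succ(succ(r(d, nil))), X := succ(r(d, nil)) }, so N := succ(succ(r(d, nil))).

succ(succ(r(d, nil)))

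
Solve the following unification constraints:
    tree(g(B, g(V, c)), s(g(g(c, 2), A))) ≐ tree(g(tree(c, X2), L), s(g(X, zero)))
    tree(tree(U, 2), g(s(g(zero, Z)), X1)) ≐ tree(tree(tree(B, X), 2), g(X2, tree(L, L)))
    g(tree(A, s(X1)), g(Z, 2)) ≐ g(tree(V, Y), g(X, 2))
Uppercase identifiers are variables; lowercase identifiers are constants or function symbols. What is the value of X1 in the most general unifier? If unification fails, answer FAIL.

Decompose tree/2: g(B, g(V, c)) ≐ g(tree(c, X2), L),  s(g(g(c, 2), A)) ≐ s(g(X, zero)).
Decompose g/2: B ≐ tree(c, X2),  g(V, c) ≐ L.
Bind B := tree(c, X2); substituting into the one remaining equation that mentions B gives: tree(tree(U, 2), g(s(g(zero, Z)), X1)) ≐ tree(tree(tree(tree(c, X2), X), 2), g(X2, tree(L, L))).
Bind L := g(V, c); substituting into the one remaining equation that mentions L gives: tree(tree(U, 2), g(s(g(zero, Z)), X1)) ≐ tree(tree(tree(tree(c, X2), X), 2), g(X2, tree(g(V, c), g(V, c)))).
Decompose s/1: g(g(c, 2), A) ≐ g(X, zero).
Decompose g/2: g(c, 2) ≐ X,  A ≐ zero.
Bind X := g(c, 2); substituting into the 2 remaining equations that mention X gives: tree(tree(U, 2), g(s(g(zero, Z)), X1)) ≐ tree(tree(tree(tree(c, X2), g(c, 2)), 2), g(X2, tree(g(V, c), g(V, c)))),  g(tree(A, s(X1)), g(Z, 2)) ≐ g(tree(V, Y), g(g(c, 2), 2)).
Bind A := zero; substituting into the one remaining equation that mentions A gives: g(tree(zero, s(X1)), g(Z, 2)) ≐ g(tree(V, Y), g(g(c, 2), 2)).
Decompose tree/2: tree(U, 2) ≐ tree(tree(tree(c, X2), g(c, 2)), 2),  g(s(g(zero, Z)), X1) ≐ g(X2, tree(g(V, c), g(V, c))).
Decompose tree/2: U ≐ tree(tree(c, X2), g(c, 2)),  2 ≐ 2.
Bind U := tree(tree(c, X2), g(c, 2)); no other remaining equation mentions U.
Delete trivial equation 2 ≐ 2.
Decompose g/2: s(g(zero, Z)) ≐ X2,  X1 ≐ tree(g(V, c), g(V, c)).
Bind X2 := s(g(zero, Z)); no other remaining equation mentions X2. Substituting into the earlier bindings gives B := tree(c, s(g(zero, Z))), U := tree(tree(c, s(g(zero, Z))), g(c, 2)).
Bind X1 := tree(g(V, c), g(V, c)); substituting into the remaining equation gives: g(tree(zero, s(tree(g(V, c), g(V, c)))), g(Z, 2)) ≐ g(tree(V, Y), g(g(c, 2), 2)).
Decompose g/2: tree(zero, s(tree(g(V, c), g(V, c)))) ≐ tree(V, Y),  g(Z, 2) ≐ g(g(c, 2), 2).
Decompose tree/2: zero ≐ V,  s(tree(g(V, c), g(V, c))) ≐ Y.
Bind V := zero; substituting into the one remaining equation that mentions V gives: s(tree(g(zero, c), g(zero, c))) ≐ Y. Substituting into the earlier bindings gives L := g(zero, c), X1 := tree(g(zero, c), g(zero, c)).
Bind Y := s(tree(g(zero, c), g(zero, c))); no other remaining equation mentions Y.
Decompose g/2: Z ≐ g(c, 2),  2 ≐ 2.
Bind Z := g(c, 2); no other remaining equation mentions Z. Substituting into the earlier bindings gives B := tree(c, s(g(zero, g(c, 2)))), U := tree(tree(c, s(g(zero, g(c, 2)))), g(c, 2)), X2 := s(g(zero, g(c, 2))).
Delete trivial equation 2 ≐ 2.
MGU = { B ↦ tree(c, s(g(zero, g(c, 2)))), L ↦ g(zero, c), X ↦ g(c, 2), A ↦ zero, U ↦ tree(tree(c, s(g(zero, g(c, 2)))), g(c, 2)), X2 ↦ s(g(zero, g(c, 2))), X1 ↦ tree(g(zero, c), g(zero, c)), V ↦ zero, Y ↦ s(tree(g(zero, c), g(zero, c))), Z ↦ g(c, 2) }, so X1 ↦ tree(g(zero, c), g(zero, c)).

tree(g(zero, c), g(zero, c))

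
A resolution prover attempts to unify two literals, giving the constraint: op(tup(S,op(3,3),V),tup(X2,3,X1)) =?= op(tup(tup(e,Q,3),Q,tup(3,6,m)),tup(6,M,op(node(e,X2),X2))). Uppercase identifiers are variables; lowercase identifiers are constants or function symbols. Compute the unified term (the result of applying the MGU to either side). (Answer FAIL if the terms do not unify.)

Decompose op/2: tup(S,op(3,3),V) =?= tup(tup(e,Q,3),Q,tup(3,6,m)),  tup(X2,3,X1) =?= tup(6,M,op(node(e,X2),X2)).
Decompose tup/3: S =?= tup(e,Q,3),  op(3,3) =?= Q,  V =?= tup(3,6,m).
Bind S := tup(e,Q,3); no other remaining equation mentions S.
Bind Q := op(3,3); no other remaining equation mentions Q. Substituting into the earlier binding gives S := tup(e,op(3,3),3).
Bind V := tup(3,6,m); no other remaining equation mentions V.
Decompose tup/3: X2 =?= 6,  3 =?= M,  X1 =?= op(node(e,X2),X2).
Bind X2 := 6; substituting into the one remaining equation that mentions X2 gives: X1 =?= op(node(e,6),6).
Bind M := 3; no other remaining equation mentions M.
Bind X1 := op(node(e,6),6).
Applying the MGU to either side gives op(tup(tup(e,op(3,3),3),op(3,3),tup(3,6,m)),tup(6,3,op(node(e,6),6))).

op(tup(tup(e,op(3,3),3),op(3,3),tup(3,6,m)),tup(6,3,op(node(e,6),6)))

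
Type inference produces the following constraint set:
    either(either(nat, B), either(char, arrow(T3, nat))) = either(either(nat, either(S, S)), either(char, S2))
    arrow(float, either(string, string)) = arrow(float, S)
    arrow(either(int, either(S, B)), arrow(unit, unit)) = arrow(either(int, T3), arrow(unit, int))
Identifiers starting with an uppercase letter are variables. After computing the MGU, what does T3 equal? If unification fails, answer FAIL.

Decompose either/2: either(nat, B) = either(nat, either(S, S)),  either(char, arrow(T3, nat)) = either(char, S2).
Decompose either/2: nat = nat,  B = either(S, S).
Delete trivial equation nat = nat.
Bind B := either(S, S); substituting into the one remaining equation that mentions B gives: arrow(either(int, either(S, either(S, S))), arrow(unit, unit)) = arrow(either(int, T3), arrow(unit, int)).
Decompose either/2: char = char,  arrow(T3, nat) = S2.
Delete trivial equation char = char.
Bind S2 := arrow(T3, nat); no other remaining equation mentions S2.
Decompose arrow/2: float = float,  either(string, string) = S.
Delete trivial equation float = float.
Bind S := either(string, string); substituting into the remaining equation gives: arrow(either(int, either(either(string, string), either(either(string, string), either(string, string)))), arrow(unit, unit)) = arrow(either(int, T3), arrow(unit, int)). Substituting into the earlier binding gives B := either(either(string, string), either(string, string)).
Decompose arrow/2: either(int, either(either(string, string), either(either(string, string), either(string, string)))) = either(int, T3),  arrow(unit, unit) = arrow(unit, int).
Decompose either/2: int = int,  either(either(string, string), either(either(string, string), either(string, string))) = T3.
Delete trivial equation int = int.
Bind T3 := either(either(string, string), either(either(string, string), either(string, string))); no other remaining equation mentions T3. Substituting into the earlier binding gives S2 := arrow(either(either(string, string), either(either(string, string), either(string, string))), nat).
Decompose arrow/2: unit = unit,  unit = int.
Delete trivial equation unit = unit.
Clash: constants unit and int differ; no unifier exists.

FAIL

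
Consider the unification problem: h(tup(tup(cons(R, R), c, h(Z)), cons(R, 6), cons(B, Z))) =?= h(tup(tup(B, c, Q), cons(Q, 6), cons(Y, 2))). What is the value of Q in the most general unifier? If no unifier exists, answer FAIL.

h(2)

Decompose h/1: tup(tup(cons(R, R), c, h(Z)), cons(R, 6), cons(B, Z)) =?= tup(tup(B, c, Q), cons(Q, 6), cons(Y, 2)).
Decompose tup/3: tup(cons(R, R), c, h(Z)) =?= tup(B, c, Q),  cons(R, 6) =?= cons(Q, 6),  cons(B, Z) =?= cons(Y, 2).
Decompose tup/3: cons(R, R) =?= B,  c =?= c,  h(Z) =?= Q.
Bind B := cons(R, R); substituting into the one remaining equation that mentions B gives: cons(cons(R, R), Z) =?= cons(Y, 2).
Delete trivial equation c =?= c.
Bind Q := h(Z); substituting into the one remaining equation that mentions Q gives: cons(R, 6) =?= cons(h(Z), 6).
Decompose cons/2: R =?= h(Z),  6 =?= 6.
Bind R := h(Z); substituting into the one remaining equation that mentions R gives: cons(cons(h(Z), h(Z)), Z) =?= cons(Y, 2). Substituting into the earlier binding gives B := cons(h(Z), h(Z)).
Delete trivial equation 6 =?= 6.
Decompose cons/2: cons(h(Z), h(Z)) =?= Y,  Z =?= 2.
Bind Y := cons(h(Z), h(Z)); no other remaining equation mentions Y.
Bind Z := 2. Substituting into the earlier bindings gives B := cons(h(2), h(2)), Q := h(2), R := h(2), Y := cons(h(2), h(2)).
MGU = { B -> cons(h(2), h(2)), Q -> h(2), R -> h(2), Y -> cons(h(2), h(2)), Z -> 2 }, so Q -> h(2).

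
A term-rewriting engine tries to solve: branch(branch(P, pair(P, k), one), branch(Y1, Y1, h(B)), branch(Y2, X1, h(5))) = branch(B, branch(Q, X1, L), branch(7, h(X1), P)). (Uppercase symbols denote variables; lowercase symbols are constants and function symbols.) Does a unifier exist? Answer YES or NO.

Decompose branch/3: branch(P, pair(P, k), one) = B,  branch(Y1, Y1, h(B)) = branch(Q, X1, L),  branch(Y2, X1, h(5)) = branch(7, h(X1), P).
Bind B := branch(P, pair(P, k), one); substituting into the one remaining equation that mentions B gives: branch(Y1, Y1, h(branch(P, pair(P, k), one))) = branch(Q, X1, L).
Decompose branch/3: Y1 = Q,  Y1 = X1,  h(branch(P, pair(P, k), one)) = L.
Bind Y1 := Q; substituting into the one remaining equation that mentions Y1 gives: Q = X1.
Bind Q := X1; no other remaining equation mentions Q. Substituting into the earlier binding gives Y1 := X1.
Bind L := h(branch(P, pair(P, k), one)); no other remaining equation mentions L.
Decompose branch/3: Y2 = 7,  X1 = h(X1),  h(5) = P.
Bind Y2 := 7; no other remaining equation mentions Y2.
Occurs check fails: X1 occurs in h(X1); the equation X1 = h(X1) has no finite solution.

NO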